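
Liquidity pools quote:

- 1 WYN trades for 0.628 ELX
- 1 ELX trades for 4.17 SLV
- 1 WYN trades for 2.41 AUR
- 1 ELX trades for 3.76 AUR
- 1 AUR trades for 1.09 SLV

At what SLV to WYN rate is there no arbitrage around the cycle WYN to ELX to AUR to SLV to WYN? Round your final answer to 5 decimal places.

Known legs of the cycle: 0.628 × 3.76 × 1.09 = 2.5737952
For no arbitrage the full-cycle product must be 1, so the missing rate is 1 / 2.5737952 ≈ 0.3885313.

0.38853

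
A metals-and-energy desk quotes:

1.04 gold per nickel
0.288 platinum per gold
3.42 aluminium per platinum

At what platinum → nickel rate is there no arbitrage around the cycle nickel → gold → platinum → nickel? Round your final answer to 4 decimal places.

Known legs of the cycle: 1.04 × 0.288 = 0.29952
For no arbitrage the full-cycle product must be 1, so the missing rate is 1 / 0.29952 ≈ 3.338675.

3.3387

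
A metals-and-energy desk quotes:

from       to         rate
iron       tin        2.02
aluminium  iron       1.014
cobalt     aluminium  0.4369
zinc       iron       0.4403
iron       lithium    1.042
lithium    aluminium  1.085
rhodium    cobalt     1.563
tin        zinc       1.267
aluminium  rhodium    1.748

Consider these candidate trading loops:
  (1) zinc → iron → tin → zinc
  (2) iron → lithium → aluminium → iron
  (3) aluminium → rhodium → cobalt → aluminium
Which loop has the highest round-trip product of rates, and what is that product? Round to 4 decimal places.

1.1937

(1) 0.4403 × 2.02 × 1.267 = 1.12688
(2) 1.042 × 1.085 × 1.014 = 1.14640
(3) 1.748 × 1.563 × 0.4369 = 1.19366
Highest is cycle (3) at 1.1937 (>1, arbitrage).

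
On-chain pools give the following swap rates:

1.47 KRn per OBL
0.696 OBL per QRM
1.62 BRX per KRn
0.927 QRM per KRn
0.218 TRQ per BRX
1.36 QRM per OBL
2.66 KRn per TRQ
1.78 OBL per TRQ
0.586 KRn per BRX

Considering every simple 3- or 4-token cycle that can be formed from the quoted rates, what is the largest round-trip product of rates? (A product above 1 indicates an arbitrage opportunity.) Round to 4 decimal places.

KRn→QRM→OBL→KRn: 0.927 × 0.696 × 1.47 = 0.94843
BRX→TRQ→KRn→BRX: 0.218 × 2.66 × 1.62 = 0.93941
BRX→TRQ→OBL→KRn→BRX: 0.218 × 1.78 × 1.47 × 1.62 = 0.92408
Maximum is KRn→QRM→OBL→KRn at 0.9484; no arbitrage — every cycle loses value.

0.9484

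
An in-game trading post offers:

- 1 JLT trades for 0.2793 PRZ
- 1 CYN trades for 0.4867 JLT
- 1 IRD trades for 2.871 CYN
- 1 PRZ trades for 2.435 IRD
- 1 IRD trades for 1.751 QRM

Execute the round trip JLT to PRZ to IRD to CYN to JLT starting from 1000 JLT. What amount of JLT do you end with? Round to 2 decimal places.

1000 JLT × 0.2793 = 279.3 PRZ
279.3 PRZ × 2.435 = 680.0955 IRD
680.0955 IRD × 2.871 = 1952.5541805 CYN
1952.5541805 CYN × 0.4867 = 950.30811964935 JLT

950.31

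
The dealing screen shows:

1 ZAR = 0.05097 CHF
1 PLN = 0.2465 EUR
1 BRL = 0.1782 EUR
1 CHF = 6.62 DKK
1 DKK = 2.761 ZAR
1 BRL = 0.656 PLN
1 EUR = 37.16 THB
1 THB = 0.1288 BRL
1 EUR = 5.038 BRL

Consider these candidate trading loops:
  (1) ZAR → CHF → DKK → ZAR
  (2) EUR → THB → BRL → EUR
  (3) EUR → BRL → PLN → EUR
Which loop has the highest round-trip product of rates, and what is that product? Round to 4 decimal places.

(1) 0.05097 × 6.62 × 2.761 = 0.93162
(2) 37.16 × 0.1288 × 0.1782 = 0.85290
(3) 5.038 × 0.656 × 0.2465 = 0.81466
Highest is cycle (1) at 0.9316 (≤1, no arbitrage).

0.9316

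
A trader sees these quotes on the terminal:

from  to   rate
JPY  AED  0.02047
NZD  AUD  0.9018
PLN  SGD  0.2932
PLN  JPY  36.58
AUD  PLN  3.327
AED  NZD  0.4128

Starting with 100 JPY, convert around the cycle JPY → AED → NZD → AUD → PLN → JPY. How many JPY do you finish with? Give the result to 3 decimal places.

100 JPY × 0.02047 = 2.047 AED
2.047 AED × 0.4128 = 0.8450016 NZD
0.8450016 NZD × 0.9018 = 0.76202244288 AUD
0.76202244288 AUD × 3.327 = 2.53524866746176 PLN
2.53524866746176 PLN × 36.58 = 92.7393962557511808 JPY

92.739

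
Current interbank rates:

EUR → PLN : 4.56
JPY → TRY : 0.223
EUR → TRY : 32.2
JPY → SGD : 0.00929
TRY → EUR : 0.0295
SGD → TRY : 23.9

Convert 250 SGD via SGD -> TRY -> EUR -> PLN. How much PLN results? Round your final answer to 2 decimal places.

250 SGD × 23.9 = 5975 TRY
5975 TRY × 0.0295 = 176.2625 EUR
176.2625 EUR × 4.56 = 803.757 PLN

803.76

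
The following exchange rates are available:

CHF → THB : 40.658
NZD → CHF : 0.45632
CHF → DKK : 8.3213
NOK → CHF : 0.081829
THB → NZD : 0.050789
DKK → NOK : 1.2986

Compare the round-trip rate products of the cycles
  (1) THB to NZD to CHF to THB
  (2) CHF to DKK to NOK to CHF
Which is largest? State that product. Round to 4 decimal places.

0.9423

(1) 0.050789 × 0.45632 × 40.658 = 0.94229
(2) 8.3213 × 1.2986 × 0.081829 = 0.88425
Highest is cycle (1) at 0.9423 (≤1, no arbitrage).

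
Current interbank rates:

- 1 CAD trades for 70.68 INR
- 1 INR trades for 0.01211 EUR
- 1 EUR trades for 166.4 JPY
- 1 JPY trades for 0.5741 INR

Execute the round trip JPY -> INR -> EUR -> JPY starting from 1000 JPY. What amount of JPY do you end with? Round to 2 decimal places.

1000 JPY × 0.5741 = 574.1 INR
574.1 INR × 0.01211 = 6.952351 EUR
6.952351 EUR × 166.4 = 1156.8712064 JPY

1156.87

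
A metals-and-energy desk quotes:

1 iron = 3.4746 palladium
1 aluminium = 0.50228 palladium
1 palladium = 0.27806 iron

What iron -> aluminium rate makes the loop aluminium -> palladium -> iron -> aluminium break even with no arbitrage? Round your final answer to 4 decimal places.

7.1600

Known legs of the cycle: 0.50228 × 0.27806 = 0.1396639768
For no arbitrage the full-cycle product must be 1, so the missing rate is 1 / 0.1396639768 ≈ 7.160042.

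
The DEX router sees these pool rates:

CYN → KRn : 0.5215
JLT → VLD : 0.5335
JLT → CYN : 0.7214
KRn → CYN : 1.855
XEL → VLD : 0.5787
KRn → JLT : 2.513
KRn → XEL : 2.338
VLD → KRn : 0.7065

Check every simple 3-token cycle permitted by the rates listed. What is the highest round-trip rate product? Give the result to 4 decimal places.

0.9559

VLD→KRn→XEL→VLD: 0.7065 × 2.338 × 0.5787 = 0.95589
VLD→KRn→JLT→VLD: 0.7065 × 2.513 × 0.5335 = 0.94719
JLT→CYN→KRn→JLT: 0.7214 × 0.5215 × 2.513 = 0.94542
Maximum is VLD→KRn→XEL→VLD at 0.9559; no arbitrage — every cycle loses value.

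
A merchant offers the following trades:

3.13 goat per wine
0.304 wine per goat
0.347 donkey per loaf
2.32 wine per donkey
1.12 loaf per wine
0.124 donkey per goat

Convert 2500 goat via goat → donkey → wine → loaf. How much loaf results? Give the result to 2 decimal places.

805.50

2500 goat × 0.124 = 310 donkey
310 donkey × 2.32 = 719.2 wine
719.2 wine × 1.12 = 805.504 loaf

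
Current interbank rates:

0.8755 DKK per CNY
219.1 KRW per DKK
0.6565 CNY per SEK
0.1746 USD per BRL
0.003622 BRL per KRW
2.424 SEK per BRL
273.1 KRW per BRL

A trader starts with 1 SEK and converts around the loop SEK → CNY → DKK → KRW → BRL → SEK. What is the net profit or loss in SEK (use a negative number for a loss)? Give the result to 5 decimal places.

0.10564

1 SEK × 0.6565 = 0.6565 CNY
0.6565 CNY × 0.8755 = 0.57476575 DKK
0.57476575 DKK × 219.1 = 125.931175825 KRW
125.931175825 KRW × 0.003622 = 0.45612271883815 BRL
0.45612271883815 BRL × 2.424 = 1.1056414704636756 SEK
Net change: 1.1056414704636756 − 1 = 0.1056414704636756 SEK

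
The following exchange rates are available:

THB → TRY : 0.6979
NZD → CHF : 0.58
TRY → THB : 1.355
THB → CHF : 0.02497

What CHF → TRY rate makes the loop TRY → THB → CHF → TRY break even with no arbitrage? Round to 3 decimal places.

Known legs of the cycle: 1.355 × 0.02497 = 0.03383435
For no arbitrage the full-cycle product must be 1, so the missing rate is 1 / 0.03383435 ≈ 29.55576.

29.556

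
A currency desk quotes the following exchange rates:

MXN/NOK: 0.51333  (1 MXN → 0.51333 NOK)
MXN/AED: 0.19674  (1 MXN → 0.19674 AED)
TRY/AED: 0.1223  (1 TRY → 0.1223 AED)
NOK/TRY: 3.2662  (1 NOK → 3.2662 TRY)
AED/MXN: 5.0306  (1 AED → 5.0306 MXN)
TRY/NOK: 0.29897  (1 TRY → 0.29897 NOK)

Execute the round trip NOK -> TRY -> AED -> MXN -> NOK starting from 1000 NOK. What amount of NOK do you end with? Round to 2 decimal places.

1000 NOK × 3.2662 = 3266.2 TRY
3266.2 TRY × 0.1223 = 399.45626 AED
399.45626 AED × 5.0306 = 2009.504661556 MXN
2009.504661556 MXN × 0.51333 = 1031.53902791654148 NOK

1031.54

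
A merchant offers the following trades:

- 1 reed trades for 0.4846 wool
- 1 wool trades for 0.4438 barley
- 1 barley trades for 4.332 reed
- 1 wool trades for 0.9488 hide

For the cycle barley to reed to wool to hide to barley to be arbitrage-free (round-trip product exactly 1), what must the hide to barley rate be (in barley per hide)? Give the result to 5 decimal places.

0.50206

Known legs of the cycle: 4.332 × 0.4846 × 0.9488 = 1.99180369536
For no arbitrage the full-cycle product must be 1, so the missing rate is 1 / 1.99180369536 ≈ 0.5020575.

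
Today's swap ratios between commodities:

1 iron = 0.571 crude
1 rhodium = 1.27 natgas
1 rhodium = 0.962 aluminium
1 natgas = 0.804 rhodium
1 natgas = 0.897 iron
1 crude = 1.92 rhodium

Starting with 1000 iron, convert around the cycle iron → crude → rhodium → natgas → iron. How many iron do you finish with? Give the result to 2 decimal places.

1000 iron × 0.571 = 571 crude
571 crude × 1.92 = 1096.32 rhodium
1096.32 rhodium × 1.27 = 1392.3264 natgas
1392.3264 natgas × 0.897 = 1248.9167808 iron

1248.92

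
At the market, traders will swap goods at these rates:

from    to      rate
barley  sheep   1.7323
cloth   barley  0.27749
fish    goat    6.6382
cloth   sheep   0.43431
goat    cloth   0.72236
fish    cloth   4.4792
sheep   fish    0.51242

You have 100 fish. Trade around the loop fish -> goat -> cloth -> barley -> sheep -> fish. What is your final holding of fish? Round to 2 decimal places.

100 fish × 6.6382 = 663.82 goat
663.82 goat × 0.72236 = 479.5170152 cloth
479.5170152 cloth × 0.27749 = 133.061176547848 barley
133.061176547848 barley × 1.7323 = 230.5018761338370904 sheep
230.5018761338370904 sheep × 0.51242 = 118.113771368500801862768 fish

118.11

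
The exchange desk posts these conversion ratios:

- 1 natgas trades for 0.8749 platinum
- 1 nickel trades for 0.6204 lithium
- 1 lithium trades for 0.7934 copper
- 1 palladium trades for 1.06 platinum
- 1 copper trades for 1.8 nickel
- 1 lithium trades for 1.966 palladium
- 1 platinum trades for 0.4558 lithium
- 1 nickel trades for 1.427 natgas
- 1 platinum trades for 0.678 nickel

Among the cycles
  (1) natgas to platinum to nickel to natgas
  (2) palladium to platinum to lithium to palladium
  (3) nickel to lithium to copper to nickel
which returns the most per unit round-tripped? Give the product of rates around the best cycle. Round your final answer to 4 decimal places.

(1) 0.8749 × 0.678 × 1.427 = 0.84647
(2) 1.06 × 0.4558 × 1.966 = 0.94987
(3) 0.6204 × 0.7934 × 1.8 = 0.88601
Highest is cycle (2) at 0.9499 (≤1, no arbitrage).

0.9499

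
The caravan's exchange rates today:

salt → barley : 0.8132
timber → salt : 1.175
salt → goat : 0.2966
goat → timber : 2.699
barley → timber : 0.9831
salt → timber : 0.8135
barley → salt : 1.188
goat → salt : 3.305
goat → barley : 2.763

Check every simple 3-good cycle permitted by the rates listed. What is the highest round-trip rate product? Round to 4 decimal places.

goat→barley→salt→goat: 2.763 × 1.188 × 0.2966 = 0.97357
goat→timber→salt→goat: 2.699 × 1.175 × 0.2966 = 0.94061
timber→salt→barley→timber: 1.175 × 0.8132 × 0.9831 = 0.93936
Maximum is goat→barley→salt→goat at 0.9736; no arbitrage — every cycle loses value.

0.9736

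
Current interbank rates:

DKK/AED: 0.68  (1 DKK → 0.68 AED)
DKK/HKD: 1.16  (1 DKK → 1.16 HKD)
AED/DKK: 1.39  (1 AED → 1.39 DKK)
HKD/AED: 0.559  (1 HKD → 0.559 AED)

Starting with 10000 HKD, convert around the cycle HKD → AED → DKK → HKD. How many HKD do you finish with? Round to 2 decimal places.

10000 HKD × 0.559 = 5590 AED
5590 AED × 1.39 = 7770.1 DKK
7770.1 DKK × 1.16 = 9013.316 HKD

9013.32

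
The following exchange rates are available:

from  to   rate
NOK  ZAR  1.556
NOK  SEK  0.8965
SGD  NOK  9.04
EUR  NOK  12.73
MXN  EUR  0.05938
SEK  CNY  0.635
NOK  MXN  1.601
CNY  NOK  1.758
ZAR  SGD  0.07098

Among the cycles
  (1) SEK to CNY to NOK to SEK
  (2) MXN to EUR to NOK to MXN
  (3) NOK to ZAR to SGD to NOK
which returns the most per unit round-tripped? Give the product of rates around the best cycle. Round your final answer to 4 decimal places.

1.2102

(1) 0.635 × 1.758 × 0.8965 = 1.00079
(2) 0.05938 × 12.73 × 1.601 = 1.21021
(3) 1.556 × 0.07098 × 9.04 = 0.99842
Highest is cycle (2) at 1.2102 (>1, arbitrage).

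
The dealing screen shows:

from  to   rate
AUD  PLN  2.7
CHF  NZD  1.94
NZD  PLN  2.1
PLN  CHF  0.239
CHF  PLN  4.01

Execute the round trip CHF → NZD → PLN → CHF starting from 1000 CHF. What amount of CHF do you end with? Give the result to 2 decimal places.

973.69

1000 CHF × 1.94 = 1940 NZD
1940 NZD × 2.1 = 4074 PLN
4074 PLN × 0.239 = 973.686 CHF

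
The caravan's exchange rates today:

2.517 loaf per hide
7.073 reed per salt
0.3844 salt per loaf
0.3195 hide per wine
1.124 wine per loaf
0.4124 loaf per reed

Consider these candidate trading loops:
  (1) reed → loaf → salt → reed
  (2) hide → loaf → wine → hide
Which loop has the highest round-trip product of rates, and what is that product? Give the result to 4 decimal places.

(1) 0.4124 × 0.3844 × 7.073 = 1.12126
(2) 2.517 × 1.124 × 0.3195 = 0.90390
Highest is cycle (1) at 1.1213 (>1, arbitrage).

1.1213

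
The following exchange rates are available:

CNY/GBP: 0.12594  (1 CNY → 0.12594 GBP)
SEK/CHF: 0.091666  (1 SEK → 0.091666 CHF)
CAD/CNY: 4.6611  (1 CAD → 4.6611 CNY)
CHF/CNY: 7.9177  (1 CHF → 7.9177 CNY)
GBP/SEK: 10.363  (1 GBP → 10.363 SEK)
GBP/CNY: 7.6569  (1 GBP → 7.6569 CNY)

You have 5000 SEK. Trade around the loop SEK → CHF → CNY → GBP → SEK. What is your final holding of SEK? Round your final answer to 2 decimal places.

5000 SEK × 0.091666 = 458.33 CHF
458.33 CHF × 7.9177 = 3628.919441 CNY
3628.919441 CNY × 0.12594 = 457.02611439954 GBP
457.02611439954 GBP × 10.363 = 4736.16162352243302 SEK

4736.16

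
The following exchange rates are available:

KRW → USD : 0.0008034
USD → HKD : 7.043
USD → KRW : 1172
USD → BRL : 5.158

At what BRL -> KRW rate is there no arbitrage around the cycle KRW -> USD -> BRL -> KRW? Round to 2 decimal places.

Known legs of the cycle: 0.0008034 × 5.158 = 0.0041439372
For no arbitrage the full-cycle product must be 1, so the missing rate is 1 / 0.0041439372 ≈ 241.3164.

241.32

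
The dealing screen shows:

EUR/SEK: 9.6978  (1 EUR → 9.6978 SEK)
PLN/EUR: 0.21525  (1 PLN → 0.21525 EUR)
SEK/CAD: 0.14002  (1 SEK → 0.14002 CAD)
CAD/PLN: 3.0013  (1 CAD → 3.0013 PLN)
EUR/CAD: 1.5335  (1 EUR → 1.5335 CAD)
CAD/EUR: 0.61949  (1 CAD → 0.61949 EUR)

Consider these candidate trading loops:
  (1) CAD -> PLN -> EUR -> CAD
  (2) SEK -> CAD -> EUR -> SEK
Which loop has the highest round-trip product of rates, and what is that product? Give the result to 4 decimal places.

(1) 3.0013 × 0.21525 × 1.5335 = 0.99069
(2) 0.14002 × 0.61949 × 9.6978 = 0.84120
Highest is cycle (1) at 0.9907 (≤1, no arbitrage).

0.9907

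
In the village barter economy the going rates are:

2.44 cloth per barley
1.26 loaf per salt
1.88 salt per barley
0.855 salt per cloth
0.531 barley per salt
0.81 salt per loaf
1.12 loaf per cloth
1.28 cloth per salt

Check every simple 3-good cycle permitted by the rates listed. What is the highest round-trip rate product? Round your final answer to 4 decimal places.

1.1612

salt→cloth→loaf→salt: 1.28 × 1.12 × 0.81 = 1.16122
barley→cloth→salt→barley: 2.44 × 0.855 × 0.531 = 1.10777
Maximum is salt→cloth→loaf→salt at 1.1612; arbitrage exists.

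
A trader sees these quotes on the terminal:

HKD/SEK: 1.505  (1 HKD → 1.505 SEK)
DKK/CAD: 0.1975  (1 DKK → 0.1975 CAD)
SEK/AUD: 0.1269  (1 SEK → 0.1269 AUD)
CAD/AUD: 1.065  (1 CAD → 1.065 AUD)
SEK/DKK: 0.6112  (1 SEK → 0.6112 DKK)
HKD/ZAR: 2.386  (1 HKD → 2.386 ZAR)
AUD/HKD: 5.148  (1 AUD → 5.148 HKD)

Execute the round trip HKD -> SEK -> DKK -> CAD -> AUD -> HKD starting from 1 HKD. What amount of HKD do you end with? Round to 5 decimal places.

0.99604

1 HKD × 1.505 = 1.505 SEK
1.505 SEK × 0.6112 = 0.919856 DKK
0.919856 DKK × 0.1975 = 0.18167156 CAD
0.18167156 CAD × 1.065 = 0.1934802114 AUD
0.1934802114 AUD × 5.148 = 0.9960361282872 HKD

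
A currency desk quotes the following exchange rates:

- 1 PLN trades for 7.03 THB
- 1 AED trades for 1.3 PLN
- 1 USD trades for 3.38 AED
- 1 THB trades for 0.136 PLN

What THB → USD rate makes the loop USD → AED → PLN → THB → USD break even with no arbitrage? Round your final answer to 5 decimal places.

Known legs of the cycle: 3.38 × 1.3 × 7.03 = 30.88982
For no arbitrage the full-cycle product must be 1, so the missing rate is 1 / 30.88982 ≈ 0.0323731.

0.03237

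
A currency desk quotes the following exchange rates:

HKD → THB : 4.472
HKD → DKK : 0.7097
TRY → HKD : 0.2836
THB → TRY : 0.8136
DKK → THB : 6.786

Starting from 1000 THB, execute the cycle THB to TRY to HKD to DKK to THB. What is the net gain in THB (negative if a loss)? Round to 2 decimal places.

1000 THB × 0.8136 = 813.6 TRY
813.6 TRY × 0.2836 = 230.73696 HKD
230.73696 HKD × 0.7097 = 163.754020512 DKK
163.754020512 DKK × 6.786 = 1111.234783194432 THB
Net change: 1111.234783194432 − 1000 = 111.234783194432 THB

111.23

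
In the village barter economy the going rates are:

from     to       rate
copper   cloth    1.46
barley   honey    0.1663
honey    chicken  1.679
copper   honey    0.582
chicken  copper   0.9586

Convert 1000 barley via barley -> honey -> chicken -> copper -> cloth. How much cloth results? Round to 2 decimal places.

390.78

1000 barley × 0.1663 = 166.3 honey
166.3 honey × 1.679 = 279.2177 chicken
279.2177 chicken × 0.9586 = 267.65808722 copper
267.65808722 copper × 1.46 = 390.7808073412 cloth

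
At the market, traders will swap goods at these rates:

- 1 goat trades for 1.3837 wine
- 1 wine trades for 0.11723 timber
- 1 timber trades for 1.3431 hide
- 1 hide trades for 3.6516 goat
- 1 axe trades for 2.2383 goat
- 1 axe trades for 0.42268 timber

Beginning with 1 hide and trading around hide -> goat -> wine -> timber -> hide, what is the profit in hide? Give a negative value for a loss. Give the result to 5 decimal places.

1 hide × 3.6516 = 3.6516 goat
3.6516 goat × 1.3837 = 5.05271892 wine
5.05271892 wine × 0.11723 = 0.5923302389916 timber
0.5923302389916 timber × 1.3431 = 0.79555874398961796 hide
Net change: 0.79555874398961796 − 1 = -0.20444125601038204 hide

-0.20444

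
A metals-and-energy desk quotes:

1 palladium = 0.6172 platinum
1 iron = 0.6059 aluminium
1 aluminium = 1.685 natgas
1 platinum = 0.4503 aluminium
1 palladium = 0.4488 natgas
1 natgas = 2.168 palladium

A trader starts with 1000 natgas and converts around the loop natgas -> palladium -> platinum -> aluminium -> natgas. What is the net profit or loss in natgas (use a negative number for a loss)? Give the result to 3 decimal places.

15.283

1000 natgas × 2.168 = 2168 palladium
2168 palladium × 0.6172 = 1338.0896 platinum
1338.0896 platinum × 0.4503 = 602.54174688 aluminium
602.54174688 aluminium × 1.685 = 1015.2828434928 natgas
Net change: 1015.2828434928 − 1000 = 15.2828434928 natgas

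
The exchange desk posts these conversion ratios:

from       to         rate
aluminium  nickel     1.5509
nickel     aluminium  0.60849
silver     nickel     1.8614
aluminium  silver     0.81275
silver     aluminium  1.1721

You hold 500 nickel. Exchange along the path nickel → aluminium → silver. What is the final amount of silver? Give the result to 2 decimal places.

247.28

500 nickel × 0.60849 = 304.245 aluminium
304.245 aluminium × 0.81275 = 247.27512375 silver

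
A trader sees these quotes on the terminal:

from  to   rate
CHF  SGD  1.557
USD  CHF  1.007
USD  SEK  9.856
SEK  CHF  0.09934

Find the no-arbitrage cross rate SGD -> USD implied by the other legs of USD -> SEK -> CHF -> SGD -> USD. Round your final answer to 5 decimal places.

Known legs of the cycle: 9.856 × 0.09934 × 1.557 = 1.52445097728
For no arbitrage the full-cycle product must be 1, so the missing rate is 1 / 1.52445097728 ≈ 0.6559739.

0.65597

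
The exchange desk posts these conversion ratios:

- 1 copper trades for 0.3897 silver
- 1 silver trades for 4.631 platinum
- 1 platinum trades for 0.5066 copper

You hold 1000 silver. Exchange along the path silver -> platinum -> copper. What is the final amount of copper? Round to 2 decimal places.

2346.06

1000 silver × 4.631 = 4631 platinum
4631 platinum × 0.5066 = 2346.0646 copper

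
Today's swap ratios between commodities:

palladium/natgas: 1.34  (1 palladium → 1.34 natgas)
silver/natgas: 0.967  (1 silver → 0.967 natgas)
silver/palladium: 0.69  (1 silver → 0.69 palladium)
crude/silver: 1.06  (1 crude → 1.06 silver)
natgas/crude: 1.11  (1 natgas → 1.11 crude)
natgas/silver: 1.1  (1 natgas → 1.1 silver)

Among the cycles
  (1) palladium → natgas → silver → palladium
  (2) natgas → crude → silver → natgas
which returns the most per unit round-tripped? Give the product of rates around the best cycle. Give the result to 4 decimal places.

1.1378

(1) 1.34 × 1.1 × 0.69 = 1.01706
(2) 1.11 × 1.06 × 0.967 = 1.13777
Highest is cycle (2) at 1.1378 (>1, arbitrage).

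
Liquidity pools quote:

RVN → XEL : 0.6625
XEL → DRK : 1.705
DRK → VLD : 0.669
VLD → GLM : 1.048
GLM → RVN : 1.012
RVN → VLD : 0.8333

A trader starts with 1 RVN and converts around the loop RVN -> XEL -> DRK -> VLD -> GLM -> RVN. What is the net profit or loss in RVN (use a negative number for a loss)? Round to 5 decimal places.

-0.19855

1 RVN × 0.6625 = 0.6625 XEL
0.6625 XEL × 1.705 = 1.1295625 DRK
1.1295625 DRK × 0.669 = 0.7556773125 VLD
0.7556773125 VLD × 1.048 = 0.7919498235 GLM
0.7919498235 GLM × 1.012 = 0.801453221382 RVN
Net change: 0.801453221382 − 1 = -0.198546778618 RVN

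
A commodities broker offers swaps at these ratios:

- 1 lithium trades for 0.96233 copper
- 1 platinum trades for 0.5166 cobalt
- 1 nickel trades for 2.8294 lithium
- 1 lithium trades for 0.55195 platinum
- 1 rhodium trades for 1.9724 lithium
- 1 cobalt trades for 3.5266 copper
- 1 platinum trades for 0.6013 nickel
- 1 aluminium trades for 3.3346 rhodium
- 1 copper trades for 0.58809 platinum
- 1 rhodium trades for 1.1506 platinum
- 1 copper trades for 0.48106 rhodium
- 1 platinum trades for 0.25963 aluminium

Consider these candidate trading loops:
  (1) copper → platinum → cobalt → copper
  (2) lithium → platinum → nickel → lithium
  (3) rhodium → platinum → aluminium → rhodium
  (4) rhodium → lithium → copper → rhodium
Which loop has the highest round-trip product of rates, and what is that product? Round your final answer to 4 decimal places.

(1) 0.58809 × 0.5166 × 3.5266 = 1.07141
(2) 0.55195 × 0.6013 × 2.8294 = 0.93904
(3) 1.1506 × 0.25963 × 3.3346 = 0.99615
(4) 1.9724 × 0.96233 × 0.48106 = 0.91310
Highest is cycle (1) at 1.0714 (>1, arbitrage).

1.0714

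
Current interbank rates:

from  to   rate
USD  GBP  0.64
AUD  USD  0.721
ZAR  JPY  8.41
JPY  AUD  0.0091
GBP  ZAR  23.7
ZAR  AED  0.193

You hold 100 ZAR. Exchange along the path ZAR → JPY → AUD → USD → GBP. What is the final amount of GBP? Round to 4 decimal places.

3.5314

100 ZAR × 8.41 = 841 JPY
841 JPY × 0.0091 = 7.6531 AUD
7.6531 AUD × 0.721 = 5.5178851 USD
5.5178851 USD × 0.64 = 3.531446464 GBP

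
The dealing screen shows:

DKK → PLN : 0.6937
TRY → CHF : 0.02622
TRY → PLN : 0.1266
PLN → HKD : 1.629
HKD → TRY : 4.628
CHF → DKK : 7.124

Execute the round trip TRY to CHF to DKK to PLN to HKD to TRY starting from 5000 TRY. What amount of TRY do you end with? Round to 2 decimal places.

5000 TRY × 0.02622 = 131.1 CHF
131.1 CHF × 7.124 = 933.9564 DKK
933.9564 DKK × 0.6937 = 647.88555468 PLN
647.88555468 PLN × 1.629 = 1055.40556857372 HKD
1055.40556857372 HKD × 4.628 = 4884.41697135917616 TRY

4884.42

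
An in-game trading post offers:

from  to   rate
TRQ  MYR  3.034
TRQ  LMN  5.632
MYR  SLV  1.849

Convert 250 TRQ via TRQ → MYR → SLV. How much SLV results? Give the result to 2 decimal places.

250 TRQ × 3.034 = 758.5 MYR
758.5 MYR × 1.849 = 1402.4665 SLV

1402.47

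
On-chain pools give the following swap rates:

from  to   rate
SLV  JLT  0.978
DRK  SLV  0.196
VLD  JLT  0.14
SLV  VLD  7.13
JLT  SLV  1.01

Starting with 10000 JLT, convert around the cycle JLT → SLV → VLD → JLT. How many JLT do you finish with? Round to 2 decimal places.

10000 JLT × 1.01 = 10100 SLV
10100 SLV × 7.13 = 72013 VLD
72013 VLD × 0.14 = 10081.82 JLT

10081.82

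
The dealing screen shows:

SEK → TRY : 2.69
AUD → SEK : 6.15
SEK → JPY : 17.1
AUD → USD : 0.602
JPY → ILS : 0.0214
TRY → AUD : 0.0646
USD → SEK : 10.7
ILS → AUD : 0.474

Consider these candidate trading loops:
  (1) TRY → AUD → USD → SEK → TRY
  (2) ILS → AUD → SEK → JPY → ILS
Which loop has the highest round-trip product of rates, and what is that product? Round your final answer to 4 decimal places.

1.1193

(1) 0.0646 × 0.602 × 10.7 × 2.69 = 1.11935
(2) 0.474 × 6.15 × 17.1 × 0.0214 = 1.06675
Highest is cycle (1) at 1.1193 (>1, arbitrage).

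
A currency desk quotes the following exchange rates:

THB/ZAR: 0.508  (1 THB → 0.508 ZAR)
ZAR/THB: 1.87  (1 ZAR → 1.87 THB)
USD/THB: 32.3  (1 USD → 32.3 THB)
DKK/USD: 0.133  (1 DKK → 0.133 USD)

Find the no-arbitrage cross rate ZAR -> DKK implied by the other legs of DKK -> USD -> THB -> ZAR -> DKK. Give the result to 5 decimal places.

0.45823

Known legs of the cycle: 0.133 × 32.3 × 0.508 = 2.1823172
For no arbitrage the full-cycle product must be 1, so the missing rate is 1 / 2.1823172 ≈ 0.4582285.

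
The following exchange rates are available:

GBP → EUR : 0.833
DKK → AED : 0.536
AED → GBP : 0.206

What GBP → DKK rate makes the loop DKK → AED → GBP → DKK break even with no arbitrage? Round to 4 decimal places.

Known legs of the cycle: 0.536 × 0.206 = 0.110416
For no arbitrage the full-cycle product must be 1, so the missing rate is 1 / 0.110416 ≈ 9.056658.

9.0567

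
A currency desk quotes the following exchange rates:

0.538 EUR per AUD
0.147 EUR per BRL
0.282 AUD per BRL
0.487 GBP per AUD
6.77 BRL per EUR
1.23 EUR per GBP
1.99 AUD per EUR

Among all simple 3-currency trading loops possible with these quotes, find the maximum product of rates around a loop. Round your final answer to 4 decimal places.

EUR→AUD→GBP→EUR: 1.99 × 0.487 × 1.23 = 1.19203
EUR→BRL→AUD→EUR: 6.77 × 0.282 × 0.538 = 1.02712
Maximum is EUR→AUD→GBP→EUR at 1.1920; arbitrage exists.

1.1920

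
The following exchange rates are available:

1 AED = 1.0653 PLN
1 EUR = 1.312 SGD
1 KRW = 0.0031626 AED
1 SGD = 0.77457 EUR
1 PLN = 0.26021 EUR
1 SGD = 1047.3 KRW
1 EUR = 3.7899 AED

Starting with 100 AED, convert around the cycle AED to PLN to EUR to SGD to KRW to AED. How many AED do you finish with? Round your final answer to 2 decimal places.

100 AED × 1.0653 = 106.53 PLN
106.53 PLN × 0.26021 = 27.7201713 EUR
27.7201713 EUR × 1.312 = 36.3688647456 SGD
36.3688647456 SGD × 1047.3 = 38089.11204806688 KRW
38089.11204806688 KRW × 0.0031626 = 120.460625763216314688 AED

120.46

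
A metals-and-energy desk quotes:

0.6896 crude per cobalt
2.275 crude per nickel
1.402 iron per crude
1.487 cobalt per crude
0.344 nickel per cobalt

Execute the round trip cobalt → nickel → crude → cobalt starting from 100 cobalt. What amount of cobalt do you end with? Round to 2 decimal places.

100 cobalt × 0.344 = 34.4 nickel
34.4 nickel × 2.275 = 78.26 crude
78.26 crude × 1.487 = 116.37262 cobalt

116.37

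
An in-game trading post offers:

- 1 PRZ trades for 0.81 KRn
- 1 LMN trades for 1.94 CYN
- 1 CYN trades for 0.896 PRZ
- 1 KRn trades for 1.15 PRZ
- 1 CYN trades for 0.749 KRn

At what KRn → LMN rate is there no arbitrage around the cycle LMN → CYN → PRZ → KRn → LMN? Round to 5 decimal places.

Known legs of the cycle: 1.94 × 0.896 × 0.81 = 1.4079744
For no arbitrage the full-cycle product must be 1, so the missing rate is 1 / 1.4079744 ≈ 0.7102402.

0.71024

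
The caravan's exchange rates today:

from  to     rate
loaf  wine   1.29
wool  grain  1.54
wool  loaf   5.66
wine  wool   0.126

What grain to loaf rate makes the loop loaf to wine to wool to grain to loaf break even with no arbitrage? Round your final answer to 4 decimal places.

3.9950

Known legs of the cycle: 1.29 × 0.126 × 1.54 = 0.2503116
For no arbitrage the full-cycle product must be 1, so the missing rate is 1 / 0.2503116 ≈ 3.995021.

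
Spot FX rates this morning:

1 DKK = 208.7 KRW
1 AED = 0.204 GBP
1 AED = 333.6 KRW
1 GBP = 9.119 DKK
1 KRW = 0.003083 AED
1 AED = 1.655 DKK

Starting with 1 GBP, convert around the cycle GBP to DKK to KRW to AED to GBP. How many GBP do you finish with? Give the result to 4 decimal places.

1.1969

1 GBP × 9.119 = 9.119 DKK
9.119 DKK × 208.7 = 1903.1353 KRW
1903.1353 KRW × 0.003083 = 5.8673661299 AED
5.8673661299 AED × 0.204 = 1.1969426904996 GBP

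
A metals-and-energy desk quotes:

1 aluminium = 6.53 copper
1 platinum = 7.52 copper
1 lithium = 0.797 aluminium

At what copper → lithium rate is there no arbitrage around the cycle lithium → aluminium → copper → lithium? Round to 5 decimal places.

Known legs of the cycle: 0.797 × 6.53 = 5.20441
For no arbitrage the full-cycle product must be 1, so the missing rate is 1 / 5.20441 ≈ 0.1921447.

0.19214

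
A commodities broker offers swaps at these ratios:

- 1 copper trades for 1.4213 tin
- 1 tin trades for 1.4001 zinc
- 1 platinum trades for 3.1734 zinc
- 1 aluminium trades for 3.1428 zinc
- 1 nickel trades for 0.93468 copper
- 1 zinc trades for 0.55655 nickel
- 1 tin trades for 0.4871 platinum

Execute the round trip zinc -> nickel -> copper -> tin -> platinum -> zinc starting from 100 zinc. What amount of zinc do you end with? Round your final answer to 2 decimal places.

114.29

100 zinc × 0.55655 = 55.655 nickel
55.655 nickel × 0.93468 = 52.0196154 copper
52.0196154 copper × 1.4213 = 73.93547936802 tin
73.93547936802 tin × 0.4871 = 36.013972000162542 platinum
36.013972000162542 platinum × 3.1734 = 114.2867387453158107828 zinc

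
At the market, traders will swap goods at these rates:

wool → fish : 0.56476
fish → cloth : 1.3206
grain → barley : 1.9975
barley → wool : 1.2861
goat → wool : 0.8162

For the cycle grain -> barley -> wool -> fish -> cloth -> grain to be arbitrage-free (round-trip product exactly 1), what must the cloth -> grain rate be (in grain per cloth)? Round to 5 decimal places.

Known legs of the cycle: 1.9975 × 1.2861 × 0.56476 × 1.3206 = 1.916005488077646
For no arbitrage the full-cycle product must be 1, so the missing rate is 1 / 1.916005488077646 ≈ 0.5219192.

0.52192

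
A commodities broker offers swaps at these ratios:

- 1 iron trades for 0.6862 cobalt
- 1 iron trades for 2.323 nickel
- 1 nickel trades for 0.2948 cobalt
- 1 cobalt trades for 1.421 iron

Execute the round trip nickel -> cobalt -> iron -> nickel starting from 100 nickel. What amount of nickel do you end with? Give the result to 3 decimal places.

97.313

100 nickel × 0.2948 = 29.48 cobalt
29.48 cobalt × 1.421 = 41.89108 iron
41.89108 iron × 2.323 = 97.31297884 nickel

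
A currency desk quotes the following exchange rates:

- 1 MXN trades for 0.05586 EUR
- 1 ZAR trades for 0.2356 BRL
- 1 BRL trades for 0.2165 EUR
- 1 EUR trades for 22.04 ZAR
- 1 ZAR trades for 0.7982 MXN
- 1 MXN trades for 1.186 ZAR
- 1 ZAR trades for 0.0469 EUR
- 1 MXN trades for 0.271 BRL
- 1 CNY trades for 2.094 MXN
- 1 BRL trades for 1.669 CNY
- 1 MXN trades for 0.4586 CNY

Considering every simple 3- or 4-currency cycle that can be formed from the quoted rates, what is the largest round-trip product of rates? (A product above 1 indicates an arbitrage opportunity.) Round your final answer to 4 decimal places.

1.1242

BRL→EUR→ZAR→BRL: 0.2165 × 22.04 × 0.2356 = 1.12420
BRL→EUR→ZAR→MXN→BRL: 0.2165 × 22.04 × 0.7982 × 0.271 = 1.03217
MXN→EUR→ZAR→MXN: 0.05586 × 22.04 × 0.7982 = 0.98271
BRL→CNY→MXN→ZAR→BRL: 1.669 × 2.094 × 1.186 × 0.2356 = 0.97655
BRL→CNY→MXN→BRL: 1.669 × 2.094 × 0.271 = 0.94711
Maximum is BRL→EUR→ZAR→BRL at 1.1242; arbitrage exists.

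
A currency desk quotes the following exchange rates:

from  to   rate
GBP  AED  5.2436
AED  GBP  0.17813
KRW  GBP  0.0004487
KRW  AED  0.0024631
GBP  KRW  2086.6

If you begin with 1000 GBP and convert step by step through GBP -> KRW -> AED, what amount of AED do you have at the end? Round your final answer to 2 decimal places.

1000 GBP × 2086.6 = 2086600 KRW
2086600 KRW × 0.0024631 = 5139.50446 AED

5139.50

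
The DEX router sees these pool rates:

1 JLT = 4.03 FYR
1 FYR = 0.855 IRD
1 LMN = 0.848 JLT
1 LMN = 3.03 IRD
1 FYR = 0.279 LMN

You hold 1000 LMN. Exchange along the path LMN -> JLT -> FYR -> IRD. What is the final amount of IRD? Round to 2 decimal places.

1000 LMN × 0.848 = 848 JLT
848 JLT × 4.03 = 3417.44 FYR
3417.44 FYR × 0.855 = 2921.9112 IRD

2921.91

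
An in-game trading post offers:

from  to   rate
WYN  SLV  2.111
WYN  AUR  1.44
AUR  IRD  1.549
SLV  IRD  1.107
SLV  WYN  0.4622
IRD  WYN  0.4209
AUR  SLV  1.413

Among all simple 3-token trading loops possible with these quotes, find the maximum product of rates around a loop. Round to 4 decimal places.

SLV→IRD→WYN→SLV: 1.107 × 0.4209 × 2.111 = 0.98359
SLV→WYN→AUR→SLV: 0.4622 × 1.44 × 1.413 = 0.94045
IRD→WYN→AUR→IRD: 0.4209 × 1.44 × 1.549 = 0.93884
Maximum is SLV→IRD→WYN→SLV at 0.9836; no arbitrage — every cycle loses value.

0.9836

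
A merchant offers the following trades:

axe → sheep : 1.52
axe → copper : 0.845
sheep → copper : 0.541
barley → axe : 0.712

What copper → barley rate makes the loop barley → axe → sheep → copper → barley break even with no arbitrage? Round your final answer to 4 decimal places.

Known legs of the cycle: 0.712 × 1.52 × 0.541 = 0.58549184
For no arbitrage the full-cycle product must be 1, so the missing rate is 1 / 0.58549184 ≈ 1.707966.

1.7080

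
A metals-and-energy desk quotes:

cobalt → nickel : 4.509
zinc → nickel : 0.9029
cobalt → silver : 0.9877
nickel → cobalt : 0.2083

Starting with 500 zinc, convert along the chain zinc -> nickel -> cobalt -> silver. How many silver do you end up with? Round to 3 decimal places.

500 zinc × 0.9029 = 451.45 nickel
451.45 nickel × 0.2083 = 94.037035 cobalt
94.037035 cobalt × 0.9877 = 92.8803794695 silver

92.880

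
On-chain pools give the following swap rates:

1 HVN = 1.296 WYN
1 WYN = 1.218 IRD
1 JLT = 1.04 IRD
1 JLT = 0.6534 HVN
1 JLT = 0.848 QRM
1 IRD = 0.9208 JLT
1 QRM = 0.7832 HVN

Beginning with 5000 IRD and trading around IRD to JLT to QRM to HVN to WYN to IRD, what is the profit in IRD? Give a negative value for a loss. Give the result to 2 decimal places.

-173.24

5000 IRD × 0.9208 = 4604 JLT
4604 JLT × 0.848 = 3904.192 QRM
3904.192 QRM × 0.7832 = 3057.7631744 HVN
3057.7631744 HVN × 1.296 = 3962.8610740224 WYN
3962.8610740224 WYN × 1.218 = 4826.7647881592832 IRD
Net change: 4826.7647881592832 − 5000 = -173.2352118407168 IRD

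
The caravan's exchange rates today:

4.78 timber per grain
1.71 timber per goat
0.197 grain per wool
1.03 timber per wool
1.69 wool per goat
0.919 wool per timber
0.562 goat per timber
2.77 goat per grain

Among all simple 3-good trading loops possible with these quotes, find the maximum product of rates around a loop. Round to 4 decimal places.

0.9783

wool→timber→goat→wool: 1.03 × 0.562 × 1.69 = 0.97827
wool→grain→goat→wool: 0.197 × 2.77 × 1.69 = 0.92222
wool→grain→timber→wool: 0.197 × 4.78 × 0.919 = 0.86539
Maximum is wool→timber→goat→wool at 0.9783; no arbitrage — every cycle loses value.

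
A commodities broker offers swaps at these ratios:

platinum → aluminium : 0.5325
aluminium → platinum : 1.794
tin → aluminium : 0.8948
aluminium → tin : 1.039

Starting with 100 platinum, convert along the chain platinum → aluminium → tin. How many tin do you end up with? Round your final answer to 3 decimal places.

100 platinum × 0.5325 = 53.25 aluminium
53.25 aluminium × 1.039 = 55.32675 tin

55.327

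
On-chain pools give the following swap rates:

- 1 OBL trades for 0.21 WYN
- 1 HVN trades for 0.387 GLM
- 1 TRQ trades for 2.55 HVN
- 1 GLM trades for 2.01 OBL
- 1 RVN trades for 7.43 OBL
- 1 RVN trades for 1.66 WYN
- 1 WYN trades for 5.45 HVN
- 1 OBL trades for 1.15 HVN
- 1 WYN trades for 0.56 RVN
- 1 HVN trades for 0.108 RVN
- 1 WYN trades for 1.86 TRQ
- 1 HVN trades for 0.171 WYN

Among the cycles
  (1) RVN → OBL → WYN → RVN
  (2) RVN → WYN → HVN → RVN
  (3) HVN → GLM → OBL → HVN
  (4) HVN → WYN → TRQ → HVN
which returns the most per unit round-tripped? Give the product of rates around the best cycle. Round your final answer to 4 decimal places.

(1) 7.43 × 0.21 × 0.56 = 0.87377
(2) 1.66 × 5.45 × 0.108 = 0.97708
(3) 0.387 × 2.01 × 1.15 = 0.89455
(4) 0.171 × 1.86 × 2.55 = 0.81105
Highest is cycle (2) at 0.9771 (≤1, no arbitrage).

0.9771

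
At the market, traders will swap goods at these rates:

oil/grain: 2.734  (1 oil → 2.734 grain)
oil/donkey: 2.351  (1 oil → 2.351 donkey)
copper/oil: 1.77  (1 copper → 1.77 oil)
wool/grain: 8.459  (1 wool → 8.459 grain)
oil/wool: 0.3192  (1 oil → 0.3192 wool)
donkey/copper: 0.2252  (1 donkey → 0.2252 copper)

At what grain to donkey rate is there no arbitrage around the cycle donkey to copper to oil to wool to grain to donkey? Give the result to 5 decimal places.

Known legs of the cycle: 0.2252 × 1.77 × 0.3192 × 8.459 = 1.0762757625312
For no arbitrage the full-cycle product must be 1, so the missing rate is 1 / 1.0762757625312 ≈ 0.9291299.

0.92913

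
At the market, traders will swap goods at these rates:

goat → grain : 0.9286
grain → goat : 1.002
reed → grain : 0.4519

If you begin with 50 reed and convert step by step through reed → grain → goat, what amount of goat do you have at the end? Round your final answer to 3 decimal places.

50 reed × 0.4519 = 22.595 grain
22.595 grain × 1.002 = 22.64019 goat

22.640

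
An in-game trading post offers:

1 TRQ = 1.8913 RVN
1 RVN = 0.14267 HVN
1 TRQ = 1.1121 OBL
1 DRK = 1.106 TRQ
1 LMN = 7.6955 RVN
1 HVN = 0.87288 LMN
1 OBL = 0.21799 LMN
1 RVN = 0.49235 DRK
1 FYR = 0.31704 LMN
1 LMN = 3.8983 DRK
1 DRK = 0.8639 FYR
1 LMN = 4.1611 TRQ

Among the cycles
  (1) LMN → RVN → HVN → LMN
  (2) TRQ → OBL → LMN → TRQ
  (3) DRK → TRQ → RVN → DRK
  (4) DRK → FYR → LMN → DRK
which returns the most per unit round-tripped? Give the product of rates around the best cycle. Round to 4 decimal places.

(1) 7.6955 × 0.14267 × 0.87288 = 0.95835
(2) 1.1121 × 0.21799 × 4.1611 = 1.00876
(3) 1.106 × 1.8913 × 0.49235 = 1.02989
(4) 0.8639 × 0.31704 × 3.8983 = 1.06771
Highest is cycle (4) at 1.0677 (>1, arbitrage).

1.0677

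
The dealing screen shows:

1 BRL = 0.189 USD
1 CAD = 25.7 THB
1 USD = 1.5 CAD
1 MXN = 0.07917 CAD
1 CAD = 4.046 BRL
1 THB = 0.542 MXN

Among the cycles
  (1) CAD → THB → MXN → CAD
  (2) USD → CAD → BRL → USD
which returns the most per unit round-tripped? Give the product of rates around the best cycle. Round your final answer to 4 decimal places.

(1) 25.7 × 0.542 × 0.07917 = 1.10279
(2) 1.5 × 4.046 × 0.189 = 1.14704
Highest is cycle (2) at 1.1470 (>1, arbitrage).

1.1470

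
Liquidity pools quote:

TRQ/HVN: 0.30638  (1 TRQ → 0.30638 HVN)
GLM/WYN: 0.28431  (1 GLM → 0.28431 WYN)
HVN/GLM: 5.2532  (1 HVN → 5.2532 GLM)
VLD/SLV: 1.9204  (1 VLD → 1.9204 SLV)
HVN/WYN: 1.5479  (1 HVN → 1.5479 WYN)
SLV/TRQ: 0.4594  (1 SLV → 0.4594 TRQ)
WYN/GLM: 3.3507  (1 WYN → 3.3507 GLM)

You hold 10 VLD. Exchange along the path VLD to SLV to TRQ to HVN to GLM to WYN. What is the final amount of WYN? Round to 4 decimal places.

10 VLD × 1.9204 = 19.204 SLV
19.204 SLV × 0.4594 = 8.8223176 TRQ
8.8223176 TRQ × 0.30638 = 2.702981666288 HVN
2.702981666288 HVN × 5.2532 = 14.1993032893441216 GLM
14.1993032893441216 GLM × 0.28431 = 4.037003918193427212096 WYN

4.0370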